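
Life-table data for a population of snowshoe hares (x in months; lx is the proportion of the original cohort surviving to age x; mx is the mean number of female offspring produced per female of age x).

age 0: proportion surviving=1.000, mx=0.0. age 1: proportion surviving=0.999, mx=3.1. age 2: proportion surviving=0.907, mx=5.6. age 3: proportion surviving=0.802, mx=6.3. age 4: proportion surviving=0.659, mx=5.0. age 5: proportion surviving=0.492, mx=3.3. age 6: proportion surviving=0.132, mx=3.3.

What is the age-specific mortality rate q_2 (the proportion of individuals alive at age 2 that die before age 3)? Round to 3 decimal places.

q_2 = (l_2 − l_3) / l_2 = (0.907 − 0.802) / 0.907
     = 0.105 / 0.907 = 0.115766… → 0.116

0.116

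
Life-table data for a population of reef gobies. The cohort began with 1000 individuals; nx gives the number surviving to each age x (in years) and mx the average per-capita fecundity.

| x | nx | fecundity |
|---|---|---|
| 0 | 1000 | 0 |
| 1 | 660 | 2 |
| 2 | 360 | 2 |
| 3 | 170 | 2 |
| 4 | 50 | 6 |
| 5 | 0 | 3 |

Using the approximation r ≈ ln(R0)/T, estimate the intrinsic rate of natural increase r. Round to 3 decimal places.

lx = nx/n0 = nx/1000: 1, 0.66, 0.36, 0.17, 0.05, 0
R0 = Σ lx·mx = 0 + 1.32 + 0.72 + 0.34 + 0.3 + 0 = 2.68
Σ x·lx·mx = 4.98; T = 4.98/2.68 = 1.85821…
r ≈ ln(R0)/T = ln(2.68)/1.85821… = 0.53052… → 0.531

0.531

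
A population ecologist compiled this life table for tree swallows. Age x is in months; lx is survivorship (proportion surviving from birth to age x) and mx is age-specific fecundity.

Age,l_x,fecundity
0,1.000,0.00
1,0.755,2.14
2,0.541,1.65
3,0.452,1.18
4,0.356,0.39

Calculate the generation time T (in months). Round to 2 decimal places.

1.75

lx·mx: 0, 1.6157, 0.89265, 0.53336, 0.13884 → R0 = 3.18055
x·lx·mx: 0, 1.6157, 1.7853, 1.60008, 0.55536 → Σ = 5.55644
T = 5.55644 / 3.18055 = 1.747006… → 1.75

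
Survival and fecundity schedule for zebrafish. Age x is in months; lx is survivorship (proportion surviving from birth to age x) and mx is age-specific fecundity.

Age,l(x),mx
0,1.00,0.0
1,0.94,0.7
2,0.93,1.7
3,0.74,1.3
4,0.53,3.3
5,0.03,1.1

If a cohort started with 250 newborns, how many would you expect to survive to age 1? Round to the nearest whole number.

235

Expected survivors = N0 · l_1 = 250 × 0.94 = 235 → 235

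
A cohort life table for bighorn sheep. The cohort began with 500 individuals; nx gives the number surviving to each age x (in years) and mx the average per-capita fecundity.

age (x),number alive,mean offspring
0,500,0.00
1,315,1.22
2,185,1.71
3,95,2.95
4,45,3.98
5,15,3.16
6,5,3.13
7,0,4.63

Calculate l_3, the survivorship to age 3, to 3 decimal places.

0.190

l_3 = n_3/n_0 = 95/500 = 0.19 → 0.190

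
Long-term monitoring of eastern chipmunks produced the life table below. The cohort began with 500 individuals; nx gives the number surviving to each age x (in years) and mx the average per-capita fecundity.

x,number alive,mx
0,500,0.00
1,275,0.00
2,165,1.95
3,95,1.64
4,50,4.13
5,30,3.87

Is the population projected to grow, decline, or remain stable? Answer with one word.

growing

lx = nx/n0 = nx/500: 1, 0.55, 0.33, 0.19, 0.1, 0.06
R0 = Σ lx·mx = 0 + 0 + 0.6435 + 0.3116 + 0.413 + 0.2322 = 1.6003
R0 > 1, so the population is growing.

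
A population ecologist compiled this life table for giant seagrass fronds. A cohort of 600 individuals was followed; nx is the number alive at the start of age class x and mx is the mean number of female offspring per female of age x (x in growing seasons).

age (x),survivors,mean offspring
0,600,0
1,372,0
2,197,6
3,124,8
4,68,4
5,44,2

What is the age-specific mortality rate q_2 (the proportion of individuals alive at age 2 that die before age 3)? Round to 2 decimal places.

0.37

lx = nx/n0 = nx/600: 1, 0.62, 0.32833…, 0.20667…, 0.11333…, 0.07333…
q_2 = (l_2 − l_3) / l_2 = (0.328333… − 0.206667…) / 0.328333…
     = 0.121667… / 0.328333… = 0.370558… → 0.37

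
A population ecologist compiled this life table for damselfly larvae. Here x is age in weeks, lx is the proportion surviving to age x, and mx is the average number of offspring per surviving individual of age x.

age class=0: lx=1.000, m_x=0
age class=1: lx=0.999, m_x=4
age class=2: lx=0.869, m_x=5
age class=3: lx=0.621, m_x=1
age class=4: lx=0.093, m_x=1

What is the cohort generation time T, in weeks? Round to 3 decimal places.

lx·mx: 0, 3.996, 4.345, 0.621, 0.093 → R0 = 9.055
x·lx·mx: 0, 3.996, 8.69, 1.863, 0.372 → Σ = 14.921
T = 14.921 / 9.055 = 1.647819… → 1.648

1.648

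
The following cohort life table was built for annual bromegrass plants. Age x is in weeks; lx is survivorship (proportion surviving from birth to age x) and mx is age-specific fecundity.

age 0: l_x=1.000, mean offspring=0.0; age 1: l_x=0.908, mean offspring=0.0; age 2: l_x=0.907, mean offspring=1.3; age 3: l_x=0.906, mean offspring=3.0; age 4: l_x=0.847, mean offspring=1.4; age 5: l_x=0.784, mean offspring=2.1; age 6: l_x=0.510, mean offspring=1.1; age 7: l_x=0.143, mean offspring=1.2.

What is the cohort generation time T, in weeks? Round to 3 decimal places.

3.760

lx·mx: 0, 0, 1.1791, 2.718, 1.1858, 1.6464, 0.561, 0.1716 → R0 = 7.4619
x·lx·mx: 0, 0, 2.3582, 8.154, 4.7432, 8.232, 3.366, 1.2012 → Σ = 28.0546
T = 28.0546 / 7.4619 = 3.759713… → 3.760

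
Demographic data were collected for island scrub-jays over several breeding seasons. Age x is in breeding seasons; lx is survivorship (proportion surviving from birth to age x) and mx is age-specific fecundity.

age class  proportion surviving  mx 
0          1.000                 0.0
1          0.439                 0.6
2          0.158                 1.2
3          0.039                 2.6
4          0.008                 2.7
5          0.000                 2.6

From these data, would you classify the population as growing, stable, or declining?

R0 = Σ lx·mx = 0 + 0.2634 + 0.1896 + 0.1014 + 0.0216 + 0 = 0.576
R0 < 1, so the population is declining.

declining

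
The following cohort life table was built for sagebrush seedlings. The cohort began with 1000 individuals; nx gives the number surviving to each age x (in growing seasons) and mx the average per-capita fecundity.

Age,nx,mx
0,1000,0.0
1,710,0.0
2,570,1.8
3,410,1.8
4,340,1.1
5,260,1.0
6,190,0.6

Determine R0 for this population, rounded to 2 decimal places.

lx = nx/n0 = nx/1000: 1, 0.71, 0.57, 0.41, 0.34, 0.26, 0.19
lx·mx by age: 0, 0, 1.026, 0.738, 0.374, 0.26, 0.114
R0 = Σ lx·mx = 2.512 → 2.51

2.51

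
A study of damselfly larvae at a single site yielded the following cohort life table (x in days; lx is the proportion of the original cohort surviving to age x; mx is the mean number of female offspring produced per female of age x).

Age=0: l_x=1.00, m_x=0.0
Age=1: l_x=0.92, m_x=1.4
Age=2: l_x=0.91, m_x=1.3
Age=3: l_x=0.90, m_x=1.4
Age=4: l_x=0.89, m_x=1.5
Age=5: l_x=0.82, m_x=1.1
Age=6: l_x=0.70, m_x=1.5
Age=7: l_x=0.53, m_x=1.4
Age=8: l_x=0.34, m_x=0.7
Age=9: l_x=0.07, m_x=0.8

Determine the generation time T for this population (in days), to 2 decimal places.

3.87

lx·mx: 0, 1.288, 1.183, 1.26, 1.335, 0.902, 1.05, 0.742, 0.238, 0.056 → R0 = 8.054
x·lx·mx: 0, 1.288, 2.366, 3.78, 5.34, 4.51, 6.3, 5.194, 1.904, 0.504 → Σ = 31.186
T = 31.186 / 8.054 = 3.872113… → 3.87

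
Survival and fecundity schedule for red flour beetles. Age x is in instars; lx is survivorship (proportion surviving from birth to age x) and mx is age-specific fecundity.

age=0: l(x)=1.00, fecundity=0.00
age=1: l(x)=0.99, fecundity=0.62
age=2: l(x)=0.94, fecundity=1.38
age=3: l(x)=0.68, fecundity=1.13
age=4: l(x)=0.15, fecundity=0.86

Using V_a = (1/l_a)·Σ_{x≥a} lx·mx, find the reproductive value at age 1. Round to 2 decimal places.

2.84

lx·mx for x ≥ 1: 0.6138, 1.2972, 0.7684, 0.129 → sum = 2.8084
V_1 = 2.8084 / l_1 = 2.8084 / 0.99 = 2.836768… → 2.84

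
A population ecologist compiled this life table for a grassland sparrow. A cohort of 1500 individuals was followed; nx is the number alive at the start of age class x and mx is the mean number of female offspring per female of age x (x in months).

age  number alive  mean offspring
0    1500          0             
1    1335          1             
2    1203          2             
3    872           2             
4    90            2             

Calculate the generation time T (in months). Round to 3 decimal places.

lx = nx/n0 = nx/1500: 1, 0.89, 0.802, 0.58133…, 0.06
lx·mx: 0, 0.89, 1.604, 1.162667…, 0.12 → R0 = 3.776667…
x·lx·mx: 0, 0.89, 3.208, 3.488…, 0.48 → Σ = 8.066…
T = 8.066… / 3.776667… = 2.135746… → 2.136

2.136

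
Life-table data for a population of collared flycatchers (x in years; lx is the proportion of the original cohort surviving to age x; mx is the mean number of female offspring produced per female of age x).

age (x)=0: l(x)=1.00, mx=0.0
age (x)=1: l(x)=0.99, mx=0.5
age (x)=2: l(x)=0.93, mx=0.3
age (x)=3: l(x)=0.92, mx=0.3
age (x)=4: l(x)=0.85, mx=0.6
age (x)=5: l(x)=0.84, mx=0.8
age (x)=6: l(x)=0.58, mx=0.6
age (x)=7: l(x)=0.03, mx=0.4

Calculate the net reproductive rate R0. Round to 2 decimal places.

lx·mx by age: 0, 0.495, 0.279, 0.276, 0.51, 0.672, 0.348, 0.012
R0 = Σ lx·mx = 2.592 → 2.59

2.59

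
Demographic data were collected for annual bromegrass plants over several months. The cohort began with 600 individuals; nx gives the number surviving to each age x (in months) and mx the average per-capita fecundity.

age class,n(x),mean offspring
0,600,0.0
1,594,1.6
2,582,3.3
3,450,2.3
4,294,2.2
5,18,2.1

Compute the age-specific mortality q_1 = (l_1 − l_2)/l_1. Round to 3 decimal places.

0.020

lx = nx/n0 = nx/600: 1, 0.99, 0.97, 0.75, 0.49, 0.03
q_1 = (l_1 − l_2) / l_1 = (0.99 − 0.97) / 0.99
     = 0.02 / 0.99 = 0.020202… → 0.020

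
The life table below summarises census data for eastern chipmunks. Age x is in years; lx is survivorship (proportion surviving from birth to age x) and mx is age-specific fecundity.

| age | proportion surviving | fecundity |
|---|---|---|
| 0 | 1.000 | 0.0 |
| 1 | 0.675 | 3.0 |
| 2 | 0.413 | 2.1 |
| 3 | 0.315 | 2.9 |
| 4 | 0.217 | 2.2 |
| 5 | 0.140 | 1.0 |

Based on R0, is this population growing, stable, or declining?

R0 = Σ lx·mx = 0 + 2.025 + 0.8673 + 0.9135 + 0.4774 + 0.14 = 4.4232
R0 > 1, so the population is growing.

growing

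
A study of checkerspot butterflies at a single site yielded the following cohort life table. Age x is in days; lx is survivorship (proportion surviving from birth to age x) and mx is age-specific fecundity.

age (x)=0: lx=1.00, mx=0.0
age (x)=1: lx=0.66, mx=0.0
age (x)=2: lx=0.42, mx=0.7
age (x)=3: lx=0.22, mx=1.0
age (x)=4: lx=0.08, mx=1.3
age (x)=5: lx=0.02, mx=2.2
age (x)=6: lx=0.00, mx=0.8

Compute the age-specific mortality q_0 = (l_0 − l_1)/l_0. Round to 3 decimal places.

0.340

q_0 = (l_0 − l_1) / l_0 = (1 − 0.66) / 1
     = 0.34 / 1 = 0.34 → 0.340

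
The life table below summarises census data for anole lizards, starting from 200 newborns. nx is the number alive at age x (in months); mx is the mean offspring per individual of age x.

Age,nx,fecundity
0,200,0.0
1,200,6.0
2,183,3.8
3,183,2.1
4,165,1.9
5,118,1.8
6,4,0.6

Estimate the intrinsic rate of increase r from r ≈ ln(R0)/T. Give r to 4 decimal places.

lx = nx/n0 = nx/200: 1, 1, 0.915, 0.915, 0.825, 0.59, 0.02
R0 = Σ lx·mx = 0 + 6 + 3.477 + 1.9215 + 1.5675 + 1.062 + 0.012 = 14.04
Σ x·lx·mx = 30.3705; T = 30.3705/14.04 = 2.16314…
r ≈ ln(R0)/T = ln(14.04)/2.16314… = 1.221331… → 1.2213

1.2213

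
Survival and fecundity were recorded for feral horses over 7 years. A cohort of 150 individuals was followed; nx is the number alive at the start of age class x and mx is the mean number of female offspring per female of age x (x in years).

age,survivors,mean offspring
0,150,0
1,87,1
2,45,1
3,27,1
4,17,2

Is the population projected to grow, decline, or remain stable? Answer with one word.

lx = nx/n0 = nx/150: 1, 0.58, 0.3, 0.18, 0.11333…
R0 = Σ lx·mx = 0 + 0.58 + 0.3 + 0.18 + 0.226667… = 1.286667…
R0 > 1, so the population is growing.

growing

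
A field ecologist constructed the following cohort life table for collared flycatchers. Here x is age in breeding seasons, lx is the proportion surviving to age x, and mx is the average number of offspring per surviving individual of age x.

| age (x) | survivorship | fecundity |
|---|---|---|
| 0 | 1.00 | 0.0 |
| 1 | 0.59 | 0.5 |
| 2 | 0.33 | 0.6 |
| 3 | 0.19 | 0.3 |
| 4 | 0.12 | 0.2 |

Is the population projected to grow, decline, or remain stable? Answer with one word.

declining

R0 = Σ lx·mx = 0 + 0.295 + 0.198 + 0.057 + 0.024 = 0.574
R0 < 1, so the population is declining.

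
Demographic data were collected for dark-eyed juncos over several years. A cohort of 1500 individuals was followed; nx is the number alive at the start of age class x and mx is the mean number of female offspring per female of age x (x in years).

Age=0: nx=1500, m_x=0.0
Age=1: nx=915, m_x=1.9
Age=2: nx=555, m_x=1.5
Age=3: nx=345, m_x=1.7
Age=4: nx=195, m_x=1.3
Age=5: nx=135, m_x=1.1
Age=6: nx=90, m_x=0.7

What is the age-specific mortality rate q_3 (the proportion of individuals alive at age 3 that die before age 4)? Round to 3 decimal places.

0.435

lx = nx/n0 = nx/1500: 1, 0.61, 0.37, 0.23, 0.13, 0.09, 0.06
q_3 = (l_3 − l_4) / l_3 = (0.23 − 0.13) / 0.23
     = 0.1 / 0.23 = 0.434783… → 0.435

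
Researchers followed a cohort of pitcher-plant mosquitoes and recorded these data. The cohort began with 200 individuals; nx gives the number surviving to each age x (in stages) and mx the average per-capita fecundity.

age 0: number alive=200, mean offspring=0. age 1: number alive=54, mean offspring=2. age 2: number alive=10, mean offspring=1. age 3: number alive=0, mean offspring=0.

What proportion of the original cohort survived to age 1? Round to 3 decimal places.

l_1 = n_1/n_0 = 54/200 = 0.27 → 0.270

0.270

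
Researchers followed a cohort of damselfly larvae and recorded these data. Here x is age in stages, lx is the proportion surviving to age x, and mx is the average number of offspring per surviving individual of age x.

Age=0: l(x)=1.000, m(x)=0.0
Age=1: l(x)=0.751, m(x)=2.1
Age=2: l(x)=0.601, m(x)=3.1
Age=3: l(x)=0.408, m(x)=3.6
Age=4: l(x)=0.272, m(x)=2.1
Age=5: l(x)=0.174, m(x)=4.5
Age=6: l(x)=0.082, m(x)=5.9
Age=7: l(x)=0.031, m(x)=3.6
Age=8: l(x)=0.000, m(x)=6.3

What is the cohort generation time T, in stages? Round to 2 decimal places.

2.86

lx·mx: 0, 1.5771, 1.8631, 1.4688, 0.5712, 0.783, 0.4838, 0.1116, 0 → R0 = 6.8586
x·lx·mx: 0, 1.5771, 3.7262, 4.4064, 2.2848, 3.915, 2.9028, 0.7812, 0 → Σ = 19.5935
T = 19.5935 / 6.8586 = 2.856778… → 2.86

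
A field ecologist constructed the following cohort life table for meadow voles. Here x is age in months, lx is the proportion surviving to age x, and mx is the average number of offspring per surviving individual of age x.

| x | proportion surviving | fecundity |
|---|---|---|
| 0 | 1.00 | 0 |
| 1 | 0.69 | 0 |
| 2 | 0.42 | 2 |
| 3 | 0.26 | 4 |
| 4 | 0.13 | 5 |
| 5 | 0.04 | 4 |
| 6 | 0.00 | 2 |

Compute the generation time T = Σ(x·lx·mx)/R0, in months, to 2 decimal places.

3.05

lx·mx: 0, 0, 0.84, 1.04, 0.65, 0.16, 0 → R0 = 2.69
x·lx·mx: 0, 0, 1.68, 3.12, 2.6, 0.8, 0 → Σ = 8.2
T = 8.2 / 2.69 = 3.048327… → 3.05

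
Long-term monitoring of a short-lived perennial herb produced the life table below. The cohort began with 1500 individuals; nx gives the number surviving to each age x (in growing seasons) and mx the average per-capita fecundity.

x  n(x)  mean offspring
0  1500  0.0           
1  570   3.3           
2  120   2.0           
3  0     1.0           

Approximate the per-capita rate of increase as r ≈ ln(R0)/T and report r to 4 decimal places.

lx = nx/n0 = nx/1500: 1, 0.38, 0.08, 0
R0 = Σ lx·mx = 0 + 1.254 + 0.16 + 0 = 1.414
Σ x·lx·mx = 1.574; T = 1.574/1.414 = 1.11315…
r ≈ ln(R0)/T = ln(1.414)/1.11315… = 0.311208… → 0.3112

0.3112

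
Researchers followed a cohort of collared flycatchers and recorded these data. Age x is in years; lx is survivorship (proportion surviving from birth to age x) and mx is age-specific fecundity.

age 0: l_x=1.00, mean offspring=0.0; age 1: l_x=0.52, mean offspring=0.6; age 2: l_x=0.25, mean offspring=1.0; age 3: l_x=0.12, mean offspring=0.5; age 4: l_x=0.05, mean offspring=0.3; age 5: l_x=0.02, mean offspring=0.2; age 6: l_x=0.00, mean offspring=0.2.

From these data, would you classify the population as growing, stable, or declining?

R0 = Σ lx·mx = 0 + 0.312 + 0.25 + 0.06 + 0.015 + 0.004 + 0 = 0.641
R0 < 1, so the population is declining.

declining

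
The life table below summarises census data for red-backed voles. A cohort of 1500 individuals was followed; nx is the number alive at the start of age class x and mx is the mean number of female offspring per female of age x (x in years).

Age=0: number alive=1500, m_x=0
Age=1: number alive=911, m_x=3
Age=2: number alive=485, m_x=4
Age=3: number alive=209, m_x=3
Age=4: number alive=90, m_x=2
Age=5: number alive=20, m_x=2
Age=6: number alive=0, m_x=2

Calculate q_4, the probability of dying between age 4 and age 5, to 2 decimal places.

lx = nx/n0 = nx/1500: 1, 0.60733…, 0.32333…, 0.13933…, 0.06, 0.01333…, 0
q_4 = (l_4 − l_5) / l_4 = (0.06 − 0.013333…) / 0.06
     = 0.046667… / 0.06 = 0.777778… → 0.78

0.78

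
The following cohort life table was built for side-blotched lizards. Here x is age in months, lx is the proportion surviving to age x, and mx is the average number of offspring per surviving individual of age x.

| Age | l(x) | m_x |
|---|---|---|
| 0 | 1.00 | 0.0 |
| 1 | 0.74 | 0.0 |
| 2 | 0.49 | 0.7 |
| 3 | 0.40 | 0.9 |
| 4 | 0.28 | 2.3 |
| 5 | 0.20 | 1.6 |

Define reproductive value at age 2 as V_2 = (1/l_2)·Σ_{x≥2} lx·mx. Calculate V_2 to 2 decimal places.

3.40

lx·mx for x ≥ 2: 0.343, 0.36, 0.644, 0.32 → sum = 1.667
V_2 = 1.667 / l_2 = 1.667 / 0.49 = 3.402041… → 3.40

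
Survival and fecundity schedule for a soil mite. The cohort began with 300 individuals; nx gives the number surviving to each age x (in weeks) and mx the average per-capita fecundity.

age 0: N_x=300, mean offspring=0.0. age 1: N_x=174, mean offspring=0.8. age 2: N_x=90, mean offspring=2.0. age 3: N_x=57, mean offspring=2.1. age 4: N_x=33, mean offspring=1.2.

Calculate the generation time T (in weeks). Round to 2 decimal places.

2.12

lx = nx/n0 = nx/300: 1, 0.58, 0.3, 0.19, 0.11
lx·mx: 0, 0.464, 0.6, 0.399, 0.132 → R0 = 1.595
x·lx·mx: 0, 0.464, 1.2, 1.197, 0.528 → Σ = 3.389
T = 3.389 / 1.595 = 2.124765… → 2.12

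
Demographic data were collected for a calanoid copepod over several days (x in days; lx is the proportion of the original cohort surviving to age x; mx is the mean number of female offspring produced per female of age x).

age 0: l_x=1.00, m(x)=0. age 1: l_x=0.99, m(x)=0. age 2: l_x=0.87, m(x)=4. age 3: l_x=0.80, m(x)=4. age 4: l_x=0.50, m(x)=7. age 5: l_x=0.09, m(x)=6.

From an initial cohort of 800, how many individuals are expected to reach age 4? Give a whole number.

Expected survivors = N0 · l_4 = 800 × 0.50 = 400 → 400

400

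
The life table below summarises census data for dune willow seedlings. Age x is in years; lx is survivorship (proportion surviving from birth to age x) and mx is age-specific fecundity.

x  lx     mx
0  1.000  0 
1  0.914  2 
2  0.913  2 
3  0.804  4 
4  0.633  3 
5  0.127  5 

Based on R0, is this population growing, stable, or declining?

R0 = Σ lx·mx = 0 + 1.828 + 1.826 + 3.216 + 1.899 + 0.635 = 9.404
R0 > 1, so the population is growing.

growing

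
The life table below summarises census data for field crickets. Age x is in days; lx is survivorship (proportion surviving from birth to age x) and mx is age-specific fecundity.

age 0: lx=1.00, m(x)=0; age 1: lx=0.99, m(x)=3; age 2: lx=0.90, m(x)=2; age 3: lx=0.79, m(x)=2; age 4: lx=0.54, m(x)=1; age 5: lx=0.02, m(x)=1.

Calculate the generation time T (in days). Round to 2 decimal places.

lx·mx: 0, 2.97, 1.8, 1.58, 0.54, 0.02 → R0 = 6.91
x·lx·mx: 0, 2.97, 3.6, 4.74, 2.16, 0.1 → Σ = 13.57
T = 13.57 / 6.91 = 1.963821… → 1.96

1.96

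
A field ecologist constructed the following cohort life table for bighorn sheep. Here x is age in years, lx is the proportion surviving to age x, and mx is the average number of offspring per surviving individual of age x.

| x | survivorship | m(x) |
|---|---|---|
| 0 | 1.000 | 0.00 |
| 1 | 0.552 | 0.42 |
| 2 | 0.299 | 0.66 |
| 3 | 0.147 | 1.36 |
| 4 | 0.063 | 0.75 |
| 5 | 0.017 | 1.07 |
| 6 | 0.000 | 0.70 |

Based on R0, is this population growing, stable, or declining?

declining

R0 = Σ lx·mx = 0 + 0.23184 + 0.19734 + 0.19992 + 0.04725 + 0.01819 + 0 = 0.69454
R0 < 1, so the population is declining.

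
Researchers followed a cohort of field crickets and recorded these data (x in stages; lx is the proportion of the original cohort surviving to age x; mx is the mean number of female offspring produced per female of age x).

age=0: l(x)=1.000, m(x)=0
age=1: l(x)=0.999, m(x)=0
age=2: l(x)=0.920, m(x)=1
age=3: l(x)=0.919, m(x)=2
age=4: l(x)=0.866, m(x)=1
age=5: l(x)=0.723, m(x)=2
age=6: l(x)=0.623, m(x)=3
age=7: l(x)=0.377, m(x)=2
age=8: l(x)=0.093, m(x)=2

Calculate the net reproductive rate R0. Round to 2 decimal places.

lx·mx by age: 0, 0, 0.92, 1.838, 0.866, 1.446, 1.869, 0.754, 0.186
R0 = Σ lx·mx = 7.879 → 7.88

7.88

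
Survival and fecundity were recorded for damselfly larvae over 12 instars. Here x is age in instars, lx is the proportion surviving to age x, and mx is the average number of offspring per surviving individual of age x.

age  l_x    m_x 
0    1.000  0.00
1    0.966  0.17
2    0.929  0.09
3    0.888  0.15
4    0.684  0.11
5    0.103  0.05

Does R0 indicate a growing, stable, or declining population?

R0 = Σ lx·mx = 0 + 0.16422 + 0.08361 + 0.1332 + 0.07524 + 0.00515 = 0.46142
R0 < 1, so the population is declining.

declining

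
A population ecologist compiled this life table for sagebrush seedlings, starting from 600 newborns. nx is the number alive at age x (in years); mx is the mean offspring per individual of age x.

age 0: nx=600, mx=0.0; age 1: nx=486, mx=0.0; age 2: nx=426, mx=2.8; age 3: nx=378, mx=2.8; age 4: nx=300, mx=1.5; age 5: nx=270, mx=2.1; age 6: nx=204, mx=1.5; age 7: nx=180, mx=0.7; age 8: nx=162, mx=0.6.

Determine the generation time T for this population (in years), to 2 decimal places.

lx = nx/n0 = nx/600: 1, 0.81, 0.71, 0.63, 0.5, 0.45, 0.34, 0.3, 0.27
lx·mx: 0, 0, 1.988, 1.764, 0.75, 0.945, 0.51, 0.21, 0.162 → R0 = 6.329
x·lx·mx: 0, 0, 3.976, 5.292, 3, 4.725, 3.06, 1.47, 1.296 → Σ = 22.819
T = 22.819 / 6.329 = 3.605467… → 3.61

3.61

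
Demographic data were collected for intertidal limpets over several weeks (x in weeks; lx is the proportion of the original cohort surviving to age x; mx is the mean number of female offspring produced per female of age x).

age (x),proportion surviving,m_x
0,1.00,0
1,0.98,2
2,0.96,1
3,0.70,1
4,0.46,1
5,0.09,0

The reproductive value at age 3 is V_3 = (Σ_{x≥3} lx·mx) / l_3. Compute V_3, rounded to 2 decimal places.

1.66

lx·mx for x ≥ 3: 0.7, 0.46, 0 → sum = 1.16
V_3 = 1.16 / l_3 = 1.16 / 0.7 = 1.657143… → 1.66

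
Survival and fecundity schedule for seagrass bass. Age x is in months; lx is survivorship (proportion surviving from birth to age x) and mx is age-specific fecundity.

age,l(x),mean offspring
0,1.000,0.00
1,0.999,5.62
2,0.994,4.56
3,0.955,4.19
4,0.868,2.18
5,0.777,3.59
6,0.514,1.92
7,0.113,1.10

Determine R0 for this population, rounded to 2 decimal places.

lx·mx by age: 0, 5.61438, 4.53264, 4.00145, 1.89224, 2.78943, 0.98688, 0.1243
R0 = Σ lx·mx = 19.94132 → 19.94

19.94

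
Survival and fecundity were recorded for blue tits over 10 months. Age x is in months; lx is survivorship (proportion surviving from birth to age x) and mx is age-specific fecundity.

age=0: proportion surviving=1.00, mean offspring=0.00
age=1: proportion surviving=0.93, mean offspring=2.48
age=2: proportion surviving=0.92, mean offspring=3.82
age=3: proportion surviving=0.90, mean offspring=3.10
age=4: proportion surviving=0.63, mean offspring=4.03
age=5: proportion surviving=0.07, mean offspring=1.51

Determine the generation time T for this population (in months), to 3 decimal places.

2.522

lx·mx: 0, 2.3064, 3.5144, 2.79, 2.5389, 0.1057 → R0 = 11.2554
x·lx·mx: 0, 2.3064, 7.0288, 8.37, 10.1556, 0.5285 → Σ = 28.3893
T = 28.3893 / 11.2554 = 2.522283… → 2.522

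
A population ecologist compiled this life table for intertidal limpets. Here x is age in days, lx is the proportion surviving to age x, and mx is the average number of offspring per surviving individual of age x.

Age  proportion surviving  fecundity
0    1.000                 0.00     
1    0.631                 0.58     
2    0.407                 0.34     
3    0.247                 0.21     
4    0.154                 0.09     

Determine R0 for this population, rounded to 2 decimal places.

lx·mx by age: 0, 0.36598, 0.13838, 0.05187, 0.01386
R0 = Σ lx·mx = 0.57009 → 0.57

0.57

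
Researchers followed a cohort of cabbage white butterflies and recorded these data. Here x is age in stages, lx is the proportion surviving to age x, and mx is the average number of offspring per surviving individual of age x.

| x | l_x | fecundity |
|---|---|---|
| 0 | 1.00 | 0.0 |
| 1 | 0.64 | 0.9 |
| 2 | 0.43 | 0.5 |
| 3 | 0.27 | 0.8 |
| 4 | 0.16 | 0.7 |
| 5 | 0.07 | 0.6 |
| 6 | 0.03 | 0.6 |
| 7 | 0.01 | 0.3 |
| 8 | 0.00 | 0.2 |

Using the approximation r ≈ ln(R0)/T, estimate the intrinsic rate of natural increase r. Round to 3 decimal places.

R0 = Σ lx·mx = 0 + 0.576 + 0.215 + 0.216 + 0.112 + 0.042 + 0.018 + 0.003 + 0 = 1.182
Σ x·lx·mx = 2.441; T = 2.441/1.182 = 2.06514…
r ≈ ln(R0)/T = ln(1.182)/2.06514… = 0.08097… → 0.081

0.081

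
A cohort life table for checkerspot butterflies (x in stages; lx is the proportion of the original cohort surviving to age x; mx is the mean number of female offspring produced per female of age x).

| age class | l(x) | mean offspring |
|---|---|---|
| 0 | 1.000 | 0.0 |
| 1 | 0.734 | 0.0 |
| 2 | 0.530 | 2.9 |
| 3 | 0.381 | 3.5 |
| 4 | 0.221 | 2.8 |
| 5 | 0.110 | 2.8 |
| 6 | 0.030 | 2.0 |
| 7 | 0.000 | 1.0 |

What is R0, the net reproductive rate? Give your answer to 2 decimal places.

lx·mx by age: 0, 0, 1.537, 1.3335, 0.6188, 0.308, 0.06, 0
R0 = Σ lx·mx = 3.8573 → 3.86

3.86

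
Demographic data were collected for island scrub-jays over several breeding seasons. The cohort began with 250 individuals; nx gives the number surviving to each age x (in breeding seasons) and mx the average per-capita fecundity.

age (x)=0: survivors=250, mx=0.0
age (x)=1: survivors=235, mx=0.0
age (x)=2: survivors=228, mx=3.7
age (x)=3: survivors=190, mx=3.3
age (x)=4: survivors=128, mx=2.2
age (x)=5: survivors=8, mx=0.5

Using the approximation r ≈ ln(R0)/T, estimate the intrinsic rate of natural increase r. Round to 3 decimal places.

lx = nx/n0 = nx/250: 1, 0.94, 0.912, 0.76, 0.512, 0.032
R0 = Σ lx·mx = 0 + 0 + 3.3744 + 2.508 + 1.1264 + 0.016 = 7.0248
Σ x·lx·mx = 18.8584; T = 18.8584/7.0248 = 2.68455…
r ≈ ln(R0)/T = ln(7.0248)/2.68455… = 0.72617… → 0.726

0.726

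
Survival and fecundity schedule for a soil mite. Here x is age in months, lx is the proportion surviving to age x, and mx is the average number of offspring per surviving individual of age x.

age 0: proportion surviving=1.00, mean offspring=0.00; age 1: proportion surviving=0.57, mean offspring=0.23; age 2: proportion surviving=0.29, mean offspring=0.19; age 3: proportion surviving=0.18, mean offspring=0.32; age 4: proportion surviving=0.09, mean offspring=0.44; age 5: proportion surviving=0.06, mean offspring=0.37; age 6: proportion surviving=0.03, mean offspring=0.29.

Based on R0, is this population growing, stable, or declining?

R0 = Σ lx·mx = 0 + 0.1311 + 0.0551 + 0.0576 + 0.0396 + 0.0222 + 0.0087 = 0.3143
R0 < 1, so the population is declining.

declining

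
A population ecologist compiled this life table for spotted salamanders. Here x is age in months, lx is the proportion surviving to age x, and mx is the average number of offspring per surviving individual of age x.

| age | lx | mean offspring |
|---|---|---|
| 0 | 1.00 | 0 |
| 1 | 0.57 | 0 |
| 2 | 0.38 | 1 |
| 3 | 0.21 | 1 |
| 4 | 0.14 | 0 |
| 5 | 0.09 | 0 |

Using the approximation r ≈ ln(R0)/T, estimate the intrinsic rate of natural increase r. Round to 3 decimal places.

R0 = Σ lx·mx = 0 + 0 + 0.38 + 0.21 + 0 + 0 = 0.59
Σ x·lx·mx = 1.39; T = 1.39/0.59 = 2.35593…
r ≈ ln(R0)/T = ln(0.59)/2.35593… = -0.22396… → -0.224

-0.224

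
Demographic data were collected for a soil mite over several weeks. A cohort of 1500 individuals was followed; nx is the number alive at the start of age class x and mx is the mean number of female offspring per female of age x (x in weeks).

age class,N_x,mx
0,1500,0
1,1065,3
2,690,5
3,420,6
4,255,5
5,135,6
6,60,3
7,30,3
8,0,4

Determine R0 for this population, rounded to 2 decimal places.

lx = nx/n0 = nx/1500: 1, 0.71, 0.46, 0.28, 0.17, 0.09, 0.04, 0.02, 0
lx·mx by age: 0, 2.13, 2.3, 1.68, 0.85, 0.54, 0.12, 0.06, 0
R0 = Σ lx·mx = 7.68 → 7.68

7.68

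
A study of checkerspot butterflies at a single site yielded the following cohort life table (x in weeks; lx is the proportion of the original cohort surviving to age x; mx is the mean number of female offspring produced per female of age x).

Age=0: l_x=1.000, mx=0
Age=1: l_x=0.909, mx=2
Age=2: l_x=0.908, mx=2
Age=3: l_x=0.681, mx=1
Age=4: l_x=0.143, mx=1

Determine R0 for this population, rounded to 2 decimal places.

lx·mx by age: 0, 1.818, 1.816, 0.681, 0.143
R0 = Σ lx·mx = 4.458 → 4.46

4.46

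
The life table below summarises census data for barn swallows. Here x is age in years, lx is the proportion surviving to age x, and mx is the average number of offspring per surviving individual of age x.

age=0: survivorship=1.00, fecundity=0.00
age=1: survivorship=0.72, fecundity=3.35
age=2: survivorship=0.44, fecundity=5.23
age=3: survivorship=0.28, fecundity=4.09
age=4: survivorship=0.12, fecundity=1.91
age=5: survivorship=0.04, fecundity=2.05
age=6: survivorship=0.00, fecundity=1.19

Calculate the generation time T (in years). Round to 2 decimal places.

lx·mx: 0, 2.412, 2.3012, 1.1452, 0.2292, 0.082, 0 → R0 = 6.1696
x·lx·mx: 0, 2.412, 4.6024, 3.4356, 0.9168, 0.41, 0 → Σ = 11.7768
T = 11.7768 / 6.1696 = 1.908843… → 1.91

1.91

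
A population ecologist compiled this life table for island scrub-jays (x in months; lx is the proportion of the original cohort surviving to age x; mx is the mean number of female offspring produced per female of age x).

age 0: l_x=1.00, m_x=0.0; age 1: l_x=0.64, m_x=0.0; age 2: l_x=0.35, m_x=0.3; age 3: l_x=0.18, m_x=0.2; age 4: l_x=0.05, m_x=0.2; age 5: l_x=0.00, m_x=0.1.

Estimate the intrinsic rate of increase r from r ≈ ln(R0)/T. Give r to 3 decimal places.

-0.797

R0 = Σ lx·mx = 0 + 0 + 0.105 + 0.036 + 0.01 + 0 = 0.151
Σ x·lx·mx = 0.358; T = 0.358/0.151 = 2.37086…
r ≈ ln(R0)/T = ln(0.151)/2.37086… = -0.79738… → -0.797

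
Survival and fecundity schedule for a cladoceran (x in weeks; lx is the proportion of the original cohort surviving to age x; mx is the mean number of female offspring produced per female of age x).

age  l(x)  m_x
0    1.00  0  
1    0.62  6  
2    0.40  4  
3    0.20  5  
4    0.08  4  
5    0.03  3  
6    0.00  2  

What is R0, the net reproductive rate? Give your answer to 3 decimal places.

6.730

lx·mx by age: 0, 3.72, 1.6, 1, 0.32, 0.09, 0
R0 = Σ lx·mx = 6.73 → 6.730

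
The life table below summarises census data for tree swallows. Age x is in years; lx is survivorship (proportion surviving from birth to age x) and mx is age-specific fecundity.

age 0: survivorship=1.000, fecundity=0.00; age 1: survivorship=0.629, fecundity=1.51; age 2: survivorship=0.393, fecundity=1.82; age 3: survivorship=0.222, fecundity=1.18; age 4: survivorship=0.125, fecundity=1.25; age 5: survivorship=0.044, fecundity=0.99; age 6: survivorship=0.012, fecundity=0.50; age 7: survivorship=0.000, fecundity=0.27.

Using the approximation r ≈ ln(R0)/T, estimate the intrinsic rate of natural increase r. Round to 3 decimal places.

R0 = Σ lx·mx = 0 + 0.94979 + 0.71526 + 0.26196 + 0.15625 + 0.04356 + 0.006 + 0 = 2.13282
Σ x·lx·mx = 4.04499; T = 4.04499/2.13282 = 1.89655…
r ≈ ln(R0)/T = ln(2.13282)/1.89655… = 0.39938… → 0.399

0.399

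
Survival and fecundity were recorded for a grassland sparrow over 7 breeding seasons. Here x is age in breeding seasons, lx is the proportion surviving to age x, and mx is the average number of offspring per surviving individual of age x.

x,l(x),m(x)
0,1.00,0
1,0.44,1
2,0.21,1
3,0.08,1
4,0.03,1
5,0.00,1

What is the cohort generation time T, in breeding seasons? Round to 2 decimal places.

1.61

lx·mx: 0, 0.44, 0.21, 0.08, 0.03, 0 → R0 = 0.76
x·lx·mx: 0, 0.44, 0.42, 0.24, 0.12, 0 → Σ = 1.22
T = 1.22 / 0.76 = 1.605263… → 1.61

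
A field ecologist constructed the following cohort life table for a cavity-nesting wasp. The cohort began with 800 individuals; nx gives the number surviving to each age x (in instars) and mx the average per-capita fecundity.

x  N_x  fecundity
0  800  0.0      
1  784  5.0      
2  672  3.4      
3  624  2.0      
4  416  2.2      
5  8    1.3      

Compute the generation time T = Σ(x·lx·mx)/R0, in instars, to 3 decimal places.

lx = nx/n0 = nx/800: 1, 0.98, 0.84, 0.78, 0.52, 0.01
lx·mx: 0, 4.9, 2.856, 1.56, 1.144, 0.013 → R0 = 10.473
x·lx·mx: 0, 4.9, 5.712, 4.68, 4.576, 0.065 → Σ = 19.933
T = 19.933 / 10.473 = 1.903275… → 1.903

1.903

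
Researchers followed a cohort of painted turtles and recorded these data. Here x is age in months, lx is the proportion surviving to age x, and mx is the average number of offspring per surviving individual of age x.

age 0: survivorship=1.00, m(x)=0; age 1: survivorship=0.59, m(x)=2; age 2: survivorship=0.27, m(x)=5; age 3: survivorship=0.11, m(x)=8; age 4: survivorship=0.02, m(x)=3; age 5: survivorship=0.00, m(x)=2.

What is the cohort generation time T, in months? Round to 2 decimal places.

lx·mx: 0, 1.18, 1.35, 0.88, 0.06, 0 → R0 = 3.47
x·lx·mx: 0, 1.18, 2.7, 2.64, 0.24, 0 → Σ = 6.76
T = 6.76 / 3.47 = 1.948127… → 1.95

1.95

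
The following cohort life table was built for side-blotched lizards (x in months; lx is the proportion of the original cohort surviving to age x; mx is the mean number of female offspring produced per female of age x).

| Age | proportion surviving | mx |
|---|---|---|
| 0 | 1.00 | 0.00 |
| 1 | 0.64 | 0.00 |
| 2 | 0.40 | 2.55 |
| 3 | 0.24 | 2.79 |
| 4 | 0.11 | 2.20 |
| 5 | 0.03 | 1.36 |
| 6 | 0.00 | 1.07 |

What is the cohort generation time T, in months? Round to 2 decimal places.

2.65

lx·mx: 0, 0, 1.02, 0.6696, 0.242, 0.0408, 0 → R0 = 1.9724
x·lx·mx: 0, 0, 2.04, 2.0088, 0.968, 0.204, 0 → Σ = 5.2208
T = 5.2208 / 1.9724 = 2.646928… → 2.65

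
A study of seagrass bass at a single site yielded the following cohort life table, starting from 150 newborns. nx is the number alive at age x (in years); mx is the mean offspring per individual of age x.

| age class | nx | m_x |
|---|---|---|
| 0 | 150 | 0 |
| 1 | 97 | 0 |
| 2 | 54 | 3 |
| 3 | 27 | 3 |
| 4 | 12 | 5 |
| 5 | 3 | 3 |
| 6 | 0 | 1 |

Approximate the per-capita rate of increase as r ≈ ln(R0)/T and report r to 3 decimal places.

lx = nx/n0 = nx/150: 1, 0.64667…, 0.36, 0.18, 0.08, 0.02, 0
R0 = Σ lx·mx = 0 + 0 + 1.08 + 0.54 + 0.4 + 0.06 + 0 = 2.08…
Σ x·lx·mx = 5.68…; T = 5.68…/2.08… = 2.73077…
r ≈ ln(R0)/T = ln(2.08…)/2.73077… = 0.26819… → 0.268

0.268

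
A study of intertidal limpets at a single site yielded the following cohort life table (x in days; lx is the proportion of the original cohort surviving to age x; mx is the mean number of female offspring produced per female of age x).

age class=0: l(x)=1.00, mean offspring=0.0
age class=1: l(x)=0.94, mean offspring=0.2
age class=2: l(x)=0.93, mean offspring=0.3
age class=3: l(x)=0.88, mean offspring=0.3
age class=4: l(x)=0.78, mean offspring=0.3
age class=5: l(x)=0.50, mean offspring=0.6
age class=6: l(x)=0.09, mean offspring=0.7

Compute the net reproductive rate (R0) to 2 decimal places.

lx·mx by age: 0, 0.188, 0.279, 0.264, 0.234, 0.3, 0.063
R0 = Σ lx·mx = 1.328 → 1.33

1.33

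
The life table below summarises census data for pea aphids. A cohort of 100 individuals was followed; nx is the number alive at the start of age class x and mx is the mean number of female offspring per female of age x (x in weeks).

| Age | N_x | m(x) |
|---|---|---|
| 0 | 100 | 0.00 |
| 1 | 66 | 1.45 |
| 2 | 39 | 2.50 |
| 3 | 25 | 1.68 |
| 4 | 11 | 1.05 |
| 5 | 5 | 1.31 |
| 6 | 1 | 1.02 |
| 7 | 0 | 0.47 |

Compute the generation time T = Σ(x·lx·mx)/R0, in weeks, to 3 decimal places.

lx = nx/n0 = nx/100: 1, 0.66, 0.39, 0.25, 0.11, 0.05, 0.01, 0
lx·mx: 0, 0.957, 0.975, 0.42, 0.1155, 0.0655, 0.0102, 0 → R0 = 2.5432
x·lx·mx: 0, 0.957, 1.95, 1.26, 0.462, 0.3275, 0.0612, 0 → Σ = 5.0177
T = 5.0177 / 2.5432 = 1.972987… → 1.973

1.973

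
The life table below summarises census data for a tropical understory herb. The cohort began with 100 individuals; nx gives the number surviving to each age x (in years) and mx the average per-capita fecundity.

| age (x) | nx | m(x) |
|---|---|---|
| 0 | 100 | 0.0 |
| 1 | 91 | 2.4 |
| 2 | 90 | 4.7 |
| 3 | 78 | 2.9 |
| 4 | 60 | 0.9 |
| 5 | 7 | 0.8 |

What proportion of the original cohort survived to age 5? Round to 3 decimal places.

0.070

l_5 = n_5/n_0 = 7/100 = 0.07 → 0.070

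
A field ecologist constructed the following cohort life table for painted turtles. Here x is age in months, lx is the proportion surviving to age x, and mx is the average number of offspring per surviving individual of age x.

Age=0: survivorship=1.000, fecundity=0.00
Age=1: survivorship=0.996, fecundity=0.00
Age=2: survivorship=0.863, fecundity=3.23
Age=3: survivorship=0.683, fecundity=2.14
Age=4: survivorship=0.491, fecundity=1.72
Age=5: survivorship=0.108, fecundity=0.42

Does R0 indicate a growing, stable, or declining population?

R0 = Σ lx·mx = 0 + 0 + 2.78749 + 1.46162 + 0.84452 + 0.04536 = 5.13899
R0 > 1, so the population is growing.

growing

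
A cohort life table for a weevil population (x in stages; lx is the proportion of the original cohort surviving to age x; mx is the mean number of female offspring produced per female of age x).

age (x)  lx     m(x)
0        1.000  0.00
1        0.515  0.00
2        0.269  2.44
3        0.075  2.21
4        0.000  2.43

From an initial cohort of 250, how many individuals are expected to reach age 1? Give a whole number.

129

Expected survivors = N0 · l_1 = 250 × 0.515 = 128.75 → 129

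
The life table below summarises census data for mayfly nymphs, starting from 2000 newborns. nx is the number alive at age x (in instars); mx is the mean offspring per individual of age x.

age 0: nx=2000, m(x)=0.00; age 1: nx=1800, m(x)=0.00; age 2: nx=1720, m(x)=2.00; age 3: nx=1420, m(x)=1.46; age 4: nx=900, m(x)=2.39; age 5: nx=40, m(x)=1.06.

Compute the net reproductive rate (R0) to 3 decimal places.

3.853

lx = nx/n0 = nx/2000: 1, 0.9, 0.86, 0.71, 0.45, 0.02
lx·mx by age: 0, 0, 1.72, 1.0366, 1.0755, 0.0212
R0 = Σ lx·mx = 3.8533 → 3.853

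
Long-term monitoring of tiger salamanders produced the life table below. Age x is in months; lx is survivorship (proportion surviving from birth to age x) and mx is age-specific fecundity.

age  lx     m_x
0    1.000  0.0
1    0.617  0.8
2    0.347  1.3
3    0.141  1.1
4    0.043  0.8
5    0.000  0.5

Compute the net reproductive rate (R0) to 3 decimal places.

1.134

lx·mx by age: 0, 0.4936, 0.4511, 0.1551, 0.0344, 0
R0 = Σ lx·mx = 1.1342 → 1.134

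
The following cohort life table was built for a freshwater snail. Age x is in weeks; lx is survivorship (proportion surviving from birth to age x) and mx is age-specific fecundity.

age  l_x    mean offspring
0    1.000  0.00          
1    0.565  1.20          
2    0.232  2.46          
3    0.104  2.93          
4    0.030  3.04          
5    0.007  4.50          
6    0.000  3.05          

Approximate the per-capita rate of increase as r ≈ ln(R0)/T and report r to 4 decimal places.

R0 = Σ lx·mx = 0 + 0.678 + 0.57072 + 0.30472 + 0.0912 + 0.0315 + 0 = 1.67614
Σ x·lx·mx = 3.2559; T = 3.2559/1.67614 = 1.9425…
r ≈ ln(R0)/T = ln(1.67614)/1.9425… = 0.265891… → 0.2659

0.2659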